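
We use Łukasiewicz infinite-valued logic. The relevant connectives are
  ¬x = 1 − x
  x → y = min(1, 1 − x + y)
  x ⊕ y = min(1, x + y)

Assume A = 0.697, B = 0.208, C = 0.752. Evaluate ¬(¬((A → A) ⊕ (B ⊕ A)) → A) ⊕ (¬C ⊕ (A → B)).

0.759

A → A = min(1, 1 − 0.697 + 0.697) = min(1, 1.000) = 1.000
B ⊕ A = min(1, 0.208 + 0.697) = min(1, 0.905) = 0.905
(A → A) ⊕ (B ⊕ A) = min(1, 1.000 + 0.905) = min(1, 1.905) = 1.000
¬((A → A) ⊕ (B ⊕ A)) = 1 − 1.000 = 0.000
¬((A → A) ⊕ (B ⊕ A)) → A = min(1, 1 − 0.000 + 0.697) = min(1, 1.697) = 1.000
¬(¬((A → A) ⊕ (B ⊕ A)) → A) = 1 − 1.000 = 0.000
¬C = 1 − 0.752 = 0.248
A → B = min(1, 1 − 0.697 + 0.208) = min(1, 0.511) = 0.511
¬C ⊕ (A → B) = min(1, 0.248 + 0.511) = min(1, 0.759) = 0.759
¬(¬((A → A) ⊕ (B ⊕ A)) → A) ⊕ (¬C ⊕ (A → B)) = min(1, 0.000 + 0.759) = min(1, 0.759) = 0.759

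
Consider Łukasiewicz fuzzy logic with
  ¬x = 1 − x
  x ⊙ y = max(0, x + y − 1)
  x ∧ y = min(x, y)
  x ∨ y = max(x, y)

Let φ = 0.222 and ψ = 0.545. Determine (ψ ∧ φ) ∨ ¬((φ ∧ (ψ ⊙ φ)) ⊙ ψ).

1.000

ψ ∧ φ = min(0.545, 0.222) = 0.222
ψ ⊙ φ = max(0, 0.545 + 0.222 − 1) = max(0, -0.233) = 0.000
φ ∧ (ψ ⊙ φ) = min(0.222, 0.000) = 0.000
(φ ∧ (ψ ⊙ φ)) ⊙ ψ = max(0, 0.000 + 0.545 − 1) = max(0, -0.455) = 0.000
¬((φ ∧ (ψ ⊙ φ)) ⊙ ψ) = 1 − 0.000 = 1.000
(ψ ∧ φ) ∨ ¬((φ ∧ (ψ ⊙ φ)) ⊙ ψ) = max(0.222, 1.000) = 1.000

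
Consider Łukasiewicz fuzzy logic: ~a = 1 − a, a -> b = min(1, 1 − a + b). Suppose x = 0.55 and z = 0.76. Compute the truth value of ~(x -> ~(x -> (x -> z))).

0.55

x -> z = min(1, 1 − 0.55 + 0.76) = min(1, 1.21) = 1.00
x -> (x -> z) = min(1, 1 − 0.55 + 1.00) = min(1, 1.45) = 1.00
~(x -> (x -> z)) = 1 − 1.00 = 0.00
x -> ~(x -> (x -> z)) = min(1, 1 − 0.55 + 0.00) = min(1, 0.45) = 0.45
~(x -> ~(x -> (x -> z))) = 1 − 0.45 = 0.55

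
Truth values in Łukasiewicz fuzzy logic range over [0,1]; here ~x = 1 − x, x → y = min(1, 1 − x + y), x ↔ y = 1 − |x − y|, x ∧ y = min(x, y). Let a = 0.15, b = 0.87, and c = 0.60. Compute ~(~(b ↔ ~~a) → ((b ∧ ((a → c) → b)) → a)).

0.44

~a = 1 − 0.15 = 0.85
~~a = 1 − 0.85 = 0.15
b ↔ ~~a = 1 − |0.87 − 0.15| = 1 − 0.72 = 0.28
~(b ↔ ~~a) = 1 − 0.28 = 0.72
a → c = min(1, 1 − 0.15 + 0.60) = min(1, 1.45) = 1.00
(a → c) → b = min(1, 1 − 1.00 + 0.87) = min(1, 0.87) = 0.87
b ∧ ((a → c) → b) = min(0.87, 0.87) = 0.87
(b ∧ ((a → c) → b)) → a = min(1, 1 − 0.87 + 0.15) = min(1, 0.28) = 0.28
~(b ↔ ~~a) → ((b ∧ ((a → c) → b)) → a) = min(1, 1 − 0.72 + 0.28) = min(1, 0.56) = 0.56
~(~(b ↔ ~~a) → ((b ∧ ((a → c) → b)) → a)) = 1 − 0.56 = 0.44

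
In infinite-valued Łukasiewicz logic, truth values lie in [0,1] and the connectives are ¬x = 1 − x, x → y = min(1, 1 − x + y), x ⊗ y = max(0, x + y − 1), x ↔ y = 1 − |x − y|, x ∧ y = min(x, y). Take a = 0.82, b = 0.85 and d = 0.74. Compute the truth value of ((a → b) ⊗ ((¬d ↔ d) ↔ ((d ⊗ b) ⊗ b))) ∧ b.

0.85

a → b = min(1, 1 − 0.82 + 0.85) = min(1, 1.03) = 1.00
¬d = 1 − 0.74 = 0.26
¬d ↔ d = 1 − |0.26 − 0.74| = 1 − 0.48 = 0.52
d ⊗ b = max(0, 0.74 + 0.85 − 1) = max(0, 0.59) = 0.59
(d ⊗ b) ⊗ b = max(0, 0.59 + 0.85 − 1) = max(0, 0.44) = 0.44
(¬d ↔ d) ↔ ((d ⊗ b) ⊗ b) = 1 − |0.52 − 0.44| = 1 − 0.08 = 0.92
(a → b) ⊗ ((¬d ↔ d) ↔ ((d ⊗ b) ⊗ b)) = max(0, 1.00 + 0.92 − 1) = max(0, 0.92) = 0.92
((a → b) ⊗ ((¬d ↔ d) ↔ ((d ⊗ b) ⊗ b))) ∧ b = min(0.92, 0.85) = 0.85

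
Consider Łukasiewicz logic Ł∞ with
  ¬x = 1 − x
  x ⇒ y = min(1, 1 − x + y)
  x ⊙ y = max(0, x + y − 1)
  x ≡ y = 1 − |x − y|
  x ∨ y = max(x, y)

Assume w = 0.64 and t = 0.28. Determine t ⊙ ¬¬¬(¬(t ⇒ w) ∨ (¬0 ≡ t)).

t ⇒ w = min(1, 1 − 0.28 + 0.64) = min(1, 1.36) = 1.00
¬(t ⇒ w) = 1 − 1.00 = 0.00
¬0 = 1 − 0.00 = 1.00
¬0 ≡ t = 1 − |1.00 − 0.28| = 1 − 0.72 = 0.28
¬(t ⇒ w) ∨ (¬0 ≡ t) = max(0.00, 0.28) = 0.28
¬(¬(t ⇒ w) ∨ (¬0 ≡ t)) = 1 − 0.28 = 0.72
¬¬(¬(t ⇒ w) ∨ (¬0 ≡ t)) = 1 − 0.72 = 0.28
¬¬¬(¬(t ⇒ w) ∨ (¬0 ≡ t)) = 1 − 0.28 = 0.72
t ⊙ ¬¬¬(¬(t ⇒ w) ∨ (¬0 ≡ t)) = max(0, 0.28 + 0.72 − 1) = max(0, 0.00) = 0.00

0.00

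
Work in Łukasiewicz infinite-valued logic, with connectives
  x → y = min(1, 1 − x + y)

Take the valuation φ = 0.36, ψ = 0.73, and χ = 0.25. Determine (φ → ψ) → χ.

φ → ψ = min(1, 1 − 0.36 + 0.73) = min(1, 1.37) = 1.00
(φ → ψ) → χ = min(1, 1 − 1.00 + 0.25) = min(1, 0.25) = 0.25

0.25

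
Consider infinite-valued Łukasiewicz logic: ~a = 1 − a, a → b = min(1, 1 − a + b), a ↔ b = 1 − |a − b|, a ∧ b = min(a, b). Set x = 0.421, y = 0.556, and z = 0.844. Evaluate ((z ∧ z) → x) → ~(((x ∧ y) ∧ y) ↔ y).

0.558

z ∧ z = min(0.844, 0.844) = 0.844
(z ∧ z) → x = min(1, 1 − 0.844 + 0.421) = min(1, 0.577) = 0.577
x ∧ y = min(0.421, 0.556) = 0.421
(x ∧ y) ∧ y = min(0.421, 0.556) = 0.421
((x ∧ y) ∧ y) ↔ y = 1 − |0.421 − 0.556| = 1 − 0.135 = 0.865
~(((x ∧ y) ∧ y) ↔ y) = 1 − 0.865 = 0.135
((z ∧ z) → x) → ~(((x ∧ y) ∧ y) ↔ y) = min(1, 1 − 0.577 + 0.135) = min(1, 0.558) = 0.558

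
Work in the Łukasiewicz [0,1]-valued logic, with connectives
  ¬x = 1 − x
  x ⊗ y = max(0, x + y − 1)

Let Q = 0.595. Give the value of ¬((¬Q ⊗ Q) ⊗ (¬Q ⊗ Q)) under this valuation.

1.000

¬Q = 1 − 0.595 = 0.405
¬Q ⊗ Q = max(0, 0.405 + 0.595 − 1) = max(0, 0.000) = 0.000
(¬Q ⊗ Q) ⊗ (¬Q ⊗ Q) = max(0, 0.000 + 0.000 − 1) = max(0, -1.000) = 0.000
¬((¬Q ⊗ Q) ⊗ (¬Q ⊗ Q)) = 1 − 0.000 = 1.000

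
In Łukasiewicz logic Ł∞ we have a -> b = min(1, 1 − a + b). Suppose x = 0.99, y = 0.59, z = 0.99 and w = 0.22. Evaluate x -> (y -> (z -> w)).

0.65

z -> w = min(1, 1 − 0.99 + 0.22) = min(1, 0.23) = 0.23
y -> (z -> w) = min(1, 1 − 0.59 + 0.23) = min(1, 0.64) = 0.64
x -> (y -> (z -> w)) = min(1, 1 − 0.99 + 0.64) = min(1, 0.65) = 0.65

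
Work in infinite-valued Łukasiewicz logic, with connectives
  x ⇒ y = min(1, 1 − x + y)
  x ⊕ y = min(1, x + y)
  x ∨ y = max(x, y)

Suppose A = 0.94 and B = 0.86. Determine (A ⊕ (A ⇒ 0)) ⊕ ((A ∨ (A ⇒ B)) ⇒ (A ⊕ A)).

A ⇒ 0 = min(1, 1 − 0.94 + 0.00) = min(1, 0.06) = 0.06
A ⊕ (A ⇒ 0) = min(1, 0.94 + 0.06) = min(1, 1.00) = 1.00
A ⇒ B = min(1, 1 − 0.94 + 0.86) = min(1, 0.92) = 0.92
A ∨ (A ⇒ B) = max(0.94, 0.92) = 0.94
A ⊕ A = min(1, 0.94 + 0.94) = min(1, 1.88) = 1.00
(A ∨ (A ⇒ B)) ⇒ (A ⊕ A) = min(1, 1 − 0.94 + 1.00) = min(1, 1.06) = 1.00
(A ⊕ (A ⇒ 0)) ⊕ ((A ∨ (A ⇒ B)) ⇒ (A ⊕ A)) = min(1, 1.00 + 1.00) = min(1, 2.00) = 1.00

1.00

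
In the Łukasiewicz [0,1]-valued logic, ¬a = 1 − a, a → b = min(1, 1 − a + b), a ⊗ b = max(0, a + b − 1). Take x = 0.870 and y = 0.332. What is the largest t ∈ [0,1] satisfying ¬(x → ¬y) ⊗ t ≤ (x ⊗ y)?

¬y = 1 − 0.332 = 0.668
x → ¬y = min(1, 1 − 0.870 + 0.668) = min(1, 0.798) = 0.798
¬(x → ¬y) = 1 − 0.798 = 0.202
So the left factor is ¬(x → ¬y) = 0.202.
x ⊗ y = max(0, 0.870 + 0.332 − 1) = max(0, 0.202) = 0.202
So the right-hand bound is x ⊗ y = 0.202.
The residuum of the Łukasiewicz t-norm gives the supremum: min(1, 1 − 0.202 + 0.202).
1 − 0.202 + 0.202 = 1.000, so t = min(1, 1.000) = 1.000.
Check: 0.202 ⊗ 1.000 = max(0, 0.202) = 0.202 ≤ 0.202.

1.000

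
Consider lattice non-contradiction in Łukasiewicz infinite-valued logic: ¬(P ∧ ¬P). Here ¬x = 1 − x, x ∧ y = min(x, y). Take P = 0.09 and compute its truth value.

0.91

¬P = 1 − 0.09 = 0.91
P ∧ ¬P = min(0.09, 0.91) = 0.09
¬(P ∧ ¬P) = 1 − 0.09 = 0.91
(The value 0.91 < 1 shows this instance is not satisfied; not a Ł∞-tautology — its value is 1 − min(a, 1−a).)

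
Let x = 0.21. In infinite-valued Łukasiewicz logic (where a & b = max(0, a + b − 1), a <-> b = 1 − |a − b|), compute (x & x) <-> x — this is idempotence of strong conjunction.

0.79

x & x = max(0, 0.21 + 0.21 − 1) = max(0, -0.58) = 0.00
(x & x) <-> x = 1 − |0.00 − 0.21| = 1 − 0.21 = 0.79
(The value 0.79 < 1 shows this instance is not satisfied; fails in Ł∞ since a ⊗ a = max(0, 2a−1) ≠ a in general.)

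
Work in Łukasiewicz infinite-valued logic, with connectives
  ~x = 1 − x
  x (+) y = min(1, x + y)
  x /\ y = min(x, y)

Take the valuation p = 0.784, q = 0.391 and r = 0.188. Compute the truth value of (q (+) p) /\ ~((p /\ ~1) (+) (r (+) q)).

0.421

q (+) p = min(1, 0.391 + 0.784) = min(1, 1.175) = 1.000
~1 = 1 − 1.000 = 0.000
p /\ ~1 = min(0.784, 0.000) = 0.000
r (+) q = min(1, 0.188 + 0.391) = min(1, 0.579) = 0.579
(p /\ ~1) (+) (r (+) q) = min(1, 0.000 + 0.579) = min(1, 0.579) = 0.579
~((p /\ ~1) (+) (r (+) q)) = 1 − 0.579 = 0.421
(q (+) p) /\ ~((p /\ ~1) (+) (r (+) q)) = min(1.000, 0.421) = 0.421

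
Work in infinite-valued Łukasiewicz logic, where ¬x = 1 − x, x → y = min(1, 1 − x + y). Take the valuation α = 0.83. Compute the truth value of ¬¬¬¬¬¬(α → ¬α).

0.34

¬α = 1 − 0.83 = 0.17
α → ¬α = min(1, 1 − 0.83 + 0.17) = min(1, 0.34) = 0.34
¬(α → ¬α) = 1 − 0.34 = 0.66
¬¬(α → ¬α) = 1 − 0.66 = 0.34
¬¬¬(α → ¬α) = 1 − 0.34 = 0.66
¬¬¬¬(α → ¬α) = 1 − 0.66 = 0.34
¬¬¬¬¬(α → ¬α) = 1 − 0.34 = 0.66
¬¬¬¬¬¬(α → ¬α) = 1 − 0.66 = 0.34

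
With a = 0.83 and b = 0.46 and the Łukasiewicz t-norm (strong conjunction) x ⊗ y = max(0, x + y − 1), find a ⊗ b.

0.29

a ⊗ b = max(0, 0.83 + 0.46 − 1) = max(0, 0.29) = 0.29
For comparison, the Gödel (minimum) t-norm min(x, y) would give 0.46.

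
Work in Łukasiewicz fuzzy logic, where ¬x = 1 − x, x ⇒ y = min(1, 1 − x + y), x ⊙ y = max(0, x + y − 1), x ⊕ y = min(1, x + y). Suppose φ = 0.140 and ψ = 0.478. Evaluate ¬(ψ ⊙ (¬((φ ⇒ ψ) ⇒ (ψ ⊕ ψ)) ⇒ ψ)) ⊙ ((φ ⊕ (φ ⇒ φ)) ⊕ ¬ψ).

φ ⇒ ψ = min(1, 1 − 0.140 + 0.478) = min(1, 1.338) = 1.000
ψ ⊕ ψ = min(1, 0.478 + 0.478) = min(1, 0.956) = 0.956
(φ ⇒ ψ) ⇒ (ψ ⊕ ψ) = min(1, 1 − 1.000 + 0.956) = min(1, 0.956) = 0.956
¬((φ ⇒ ψ) ⇒ (ψ ⊕ ψ)) = 1 − 0.956 = 0.044
¬((φ ⇒ ψ) ⇒ (ψ ⊕ ψ)) ⇒ ψ = min(1, 1 − 0.044 + 0.478) = min(1, 1.434) = 1.000
ψ ⊙ (¬((φ ⇒ ψ) ⇒ (ψ ⊕ ψ)) ⇒ ψ) = max(0, 0.478 + 1.000 − 1) = max(0, 0.478) = 0.478
¬(ψ ⊙ (¬((φ ⇒ ψ) ⇒ (ψ ⊕ ψ)) ⇒ ψ)) = 1 − 0.478 = 0.522
φ ⇒ φ = min(1, 1 − 0.140 + 0.140) = min(1, 1.000) = 1.000
φ ⊕ (φ ⇒ φ) = min(1, 0.140 + 1.000) = min(1, 1.140) = 1.000
¬ψ = 1 − 0.478 = 0.522
(φ ⊕ (φ ⇒ φ)) ⊕ ¬ψ = min(1, 1.000 + 0.522) = min(1, 1.522) = 1.000
¬(ψ ⊙ (¬((φ ⇒ ψ) ⇒ (ψ ⊕ ψ)) ⇒ ψ)) ⊙ ((φ ⊕ (φ ⇒ φ)) ⊕ ¬ψ) = max(0, 0.522 + 1.000 − 1) = max(0, 0.522) = 0.522

0.522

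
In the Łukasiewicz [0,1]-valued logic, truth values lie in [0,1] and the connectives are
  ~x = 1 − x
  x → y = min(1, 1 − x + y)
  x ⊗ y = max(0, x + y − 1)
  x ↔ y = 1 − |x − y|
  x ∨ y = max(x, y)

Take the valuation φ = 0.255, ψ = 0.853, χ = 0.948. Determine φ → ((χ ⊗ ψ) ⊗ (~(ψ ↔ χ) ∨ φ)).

0.801

χ ⊗ ψ = max(0, 0.948 + 0.853 − 1) = max(0, 0.801) = 0.801
ψ ↔ χ = 1 − |0.853 − 0.948| = 1 − 0.095 = 0.905
~(ψ ↔ χ) = 1 − 0.905 = 0.095
~(ψ ↔ χ) ∨ φ = max(0.095, 0.255) = 0.255
(χ ⊗ ψ) ⊗ (~(ψ ↔ χ) ∨ φ) = max(0, 0.801 + 0.255 − 1) = max(0, 0.056) = 0.056
φ → ((χ ⊗ ψ) ⊗ (~(ψ ↔ χ) ∨ φ)) = min(1, 1 − 0.255 + 0.056) = min(1, 0.801) = 0.801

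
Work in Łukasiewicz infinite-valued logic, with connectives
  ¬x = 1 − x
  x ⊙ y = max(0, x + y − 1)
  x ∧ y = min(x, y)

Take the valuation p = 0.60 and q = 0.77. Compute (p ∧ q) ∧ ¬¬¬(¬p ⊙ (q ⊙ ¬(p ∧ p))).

0.60

p ∧ q = min(0.60, 0.77) = 0.60
¬p = 1 − 0.60 = 0.40
p ∧ p = min(0.60, 0.60) = 0.60
¬(p ∧ p) = 1 − 0.60 = 0.40
q ⊙ ¬(p ∧ p) = max(0, 0.77 + 0.40 − 1) = max(0, 0.17) = 0.17
¬p ⊙ (q ⊙ ¬(p ∧ p)) = max(0, 0.40 + 0.17 − 1) = max(0, -0.43) = 0.00
¬(¬p ⊙ (q ⊙ ¬(p ∧ p))) = 1 − 0.00 = 1.00
¬¬(¬p ⊙ (q ⊙ ¬(p ∧ p))) = 1 − 1.00 = 0.00
¬¬¬(¬p ⊙ (q ⊙ ¬(p ∧ p))) = 1 − 0.00 = 1.00
(p ∧ q) ∧ ¬¬¬(¬p ⊙ (q ⊙ ¬(p ∧ p))) = min(0.60, 1.00) = 0.60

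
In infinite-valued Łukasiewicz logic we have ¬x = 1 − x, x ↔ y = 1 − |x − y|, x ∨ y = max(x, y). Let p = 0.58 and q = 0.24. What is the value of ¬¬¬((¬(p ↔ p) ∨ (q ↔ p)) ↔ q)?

0.42

p ↔ p = 1 − |0.58 − 0.58| = 1 − 0.00 = 1.00
¬(p ↔ p) = 1 − 1.00 = 0.00
q ↔ p = 1 − |0.24 − 0.58| = 1 − 0.34 = 0.66
¬(p ↔ p) ∨ (q ↔ p) = max(0.00, 0.66) = 0.66
(¬(p ↔ p) ∨ (q ↔ p)) ↔ q = 1 − |0.66 − 0.24| = 1 − 0.42 = 0.58
¬((¬(p ↔ p) ∨ (q ↔ p)) ↔ q) = 1 − 0.58 = 0.42
¬¬((¬(p ↔ p) ∨ (q ↔ p)) ↔ q) = 1 − 0.42 = 0.58
¬¬¬((¬(p ↔ p) ∨ (q ↔ p)) ↔ q) = 1 − 0.58 = 0.42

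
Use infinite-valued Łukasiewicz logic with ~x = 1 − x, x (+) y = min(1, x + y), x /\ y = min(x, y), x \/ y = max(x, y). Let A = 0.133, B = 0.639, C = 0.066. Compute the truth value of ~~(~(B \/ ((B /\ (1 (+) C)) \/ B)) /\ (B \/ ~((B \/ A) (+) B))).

0.361

1 (+) C = min(1, 1.000 + 0.066) = min(1, 1.066) = 1.000
B /\ (1 (+) C) = min(0.639, 1.000) = 0.639
(B /\ (1 (+) C)) \/ B = max(0.639, 0.639) = 0.639
B \/ ((B /\ (1 (+) C)) \/ B) = max(0.639, 0.639) = 0.639
~(B \/ ((B /\ (1 (+) C)) \/ B)) = 1 − 0.639 = 0.361
B \/ A = max(0.639, 0.133) = 0.639
(B \/ A) (+) B = min(1, 0.639 + 0.639) = min(1, 1.278) = 1.000
~((B \/ A) (+) B) = 1 − 1.000 = 0.000
B \/ ~((B \/ A) (+) B) = max(0.639, 0.000) = 0.639
~(B \/ ((B /\ (1 (+) C)) \/ B)) /\ (B \/ ~((B \/ A) (+) B)) = min(0.361, 0.639) = 0.361
~(~(B \/ ((B /\ (1 (+) C)) \/ B)) /\ (B \/ ~((B \/ A) (+) B))) = 1 − 0.361 = 0.639
~~(~(B \/ ((B /\ (1 (+) C)) \/ B)) /\ (B \/ ~((B \/ A) (+) B))) = 1 − 0.639 = 0.361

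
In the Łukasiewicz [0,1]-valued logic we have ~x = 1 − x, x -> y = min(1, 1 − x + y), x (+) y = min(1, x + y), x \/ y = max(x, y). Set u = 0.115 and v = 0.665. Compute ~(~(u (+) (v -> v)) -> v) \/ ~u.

0.885

v -> v = min(1, 1 − 0.665 + 0.665) = min(1, 1.000) = 1.000
u (+) (v -> v) = min(1, 0.115 + 1.000) = min(1, 1.115) = 1.000
~(u (+) (v -> v)) = 1 − 1.000 = 0.000
~(u (+) (v -> v)) -> v = min(1, 1 − 0.000 + 0.665) = min(1, 1.665) = 1.000
~(~(u (+) (v -> v)) -> v) = 1 − 1.000 = 0.000
~u = 1 − 0.115 = 0.885
~(~(u (+) (v -> v)) -> v) \/ ~u = max(0.000, 0.885) = 0.885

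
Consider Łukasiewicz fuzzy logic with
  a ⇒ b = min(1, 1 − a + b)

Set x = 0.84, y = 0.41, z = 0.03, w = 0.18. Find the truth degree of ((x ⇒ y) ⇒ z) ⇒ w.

0.72

x ⇒ y = min(1, 1 − 0.84 + 0.41) = min(1, 0.57) = 0.57
(x ⇒ y) ⇒ z = min(1, 1 − 0.57 + 0.03) = min(1, 0.46) = 0.46
((x ⇒ y) ⇒ z) ⇒ w = min(1, 1 − 0.46 + 0.18) = min(1, 0.72) = 0.72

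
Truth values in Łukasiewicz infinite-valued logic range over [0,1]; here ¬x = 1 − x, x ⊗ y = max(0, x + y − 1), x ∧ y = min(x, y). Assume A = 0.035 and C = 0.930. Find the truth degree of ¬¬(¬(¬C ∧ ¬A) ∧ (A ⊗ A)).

0.000

¬C = 1 − 0.930 = 0.070
¬A = 1 − 0.035 = 0.965
¬C ∧ ¬A = min(0.070, 0.965) = 0.070
¬(¬C ∧ ¬A) = 1 − 0.070 = 0.930
A ⊗ A = max(0, 0.035 + 0.035 − 1) = max(0, -0.930) = 0.000
¬(¬C ∧ ¬A) ∧ (A ⊗ A) = min(0.930, 0.000) = 0.000
¬(¬(¬C ∧ ¬A) ∧ (A ⊗ A)) = 1 − 0.000 = 1.000
¬¬(¬(¬C ∧ ¬A) ∧ (A ⊗ A)) = 1 − 1.000 = 0.000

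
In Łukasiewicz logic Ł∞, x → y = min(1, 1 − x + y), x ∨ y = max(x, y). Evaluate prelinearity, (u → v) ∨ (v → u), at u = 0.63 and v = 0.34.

u → v = min(1, 1 − 0.63 + 0.34) = min(1, 0.71) = 0.71
v → u = min(1, 1 − 0.34 + 0.63) = min(1, 1.29) = 1.00
(u → v) ∨ (v → u) = max(0.71, 1.00) = 1.00
(As expected: a Ł∞-tautology — holds in every MV-chain.)

1.00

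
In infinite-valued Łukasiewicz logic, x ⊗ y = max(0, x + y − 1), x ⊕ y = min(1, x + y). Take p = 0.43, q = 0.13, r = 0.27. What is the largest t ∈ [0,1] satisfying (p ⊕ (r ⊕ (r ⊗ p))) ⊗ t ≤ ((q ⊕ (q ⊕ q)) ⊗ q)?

0.30

r ⊗ p = max(0, 0.27 + 0.43 − 1) = max(0, -0.30) = 0.00
r ⊕ (r ⊗ p) = min(1, 0.27 + 0.00) = min(1, 0.27) = 0.27
p ⊕ (r ⊕ (r ⊗ p)) = min(1, 0.43 + 0.27) = min(1, 0.70) = 0.70
So the left factor is p ⊕ (r ⊕ (r ⊗ p)) = 0.70.
q ⊕ q = min(1, 0.13 + 0.13) = min(1, 0.26) = 0.26
q ⊕ (q ⊕ q) = min(1, 0.13 + 0.26) = min(1, 0.39) = 0.39
(q ⊕ (q ⊕ q)) ⊗ q = max(0, 0.39 + 0.13 − 1) = max(0, -0.48) = 0.00
So the right-hand bound is (q ⊕ (q ⊕ q)) ⊗ q = 0.00.
The residuum of the Łukasiewicz t-norm gives the supremum: min(1, 1 − 0.70 + 0.00).
1 − 0.70 + 0.00 = 0.30, so t = min(1, 0.30) = 0.30.
Check: 0.70 ⊗ 0.30 = max(0, 0.00) = 0.00 ≤ 0.00.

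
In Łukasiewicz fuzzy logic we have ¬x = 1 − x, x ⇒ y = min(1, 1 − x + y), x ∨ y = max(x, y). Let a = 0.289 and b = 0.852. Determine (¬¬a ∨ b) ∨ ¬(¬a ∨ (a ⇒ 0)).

¬a = 1 − 0.289 = 0.711
¬¬a = 1 − 0.711 = 0.289
¬¬a ∨ b = max(0.289, 0.852) = 0.852
a ⇒ 0 = min(1, 1 − 0.289 + 0.000) = min(1, 0.711) = 0.711
¬a ∨ (a ⇒ 0) = max(0.711, 0.711) = 0.711
¬(¬a ∨ (a ⇒ 0)) = 1 − 0.711 = 0.289
(¬¬a ∨ b) ∨ ¬(¬a ∨ (a ⇒ 0)) = max(0.852, 0.289) = 0.852

0.852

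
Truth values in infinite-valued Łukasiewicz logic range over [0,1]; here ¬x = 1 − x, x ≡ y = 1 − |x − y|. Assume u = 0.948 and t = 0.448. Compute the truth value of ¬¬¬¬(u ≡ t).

0.500

u ≡ t = 1 − |0.948 − 0.448| = 1 − 0.500 = 0.500
¬(u ≡ t) = 1 − 0.500 = 0.500
¬¬(u ≡ t) = 1 − 0.500 = 0.500
¬¬¬(u ≡ t) = 1 − 0.500 = 0.500
¬¬¬¬(u ≡ t) = 1 − 0.500 = 0.500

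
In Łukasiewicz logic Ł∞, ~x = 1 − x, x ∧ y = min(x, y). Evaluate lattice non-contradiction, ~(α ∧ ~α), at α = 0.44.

0.56

~α = 1 − 0.44 = 0.56
α ∧ ~α = min(0.44, 0.56) = 0.44
~(α ∧ ~α) = 1 − 0.44 = 0.56
(The value 0.56 < 1 shows this instance is not satisfied; not a Ł∞-tautology — its value is 1 − min(a, 1−a).)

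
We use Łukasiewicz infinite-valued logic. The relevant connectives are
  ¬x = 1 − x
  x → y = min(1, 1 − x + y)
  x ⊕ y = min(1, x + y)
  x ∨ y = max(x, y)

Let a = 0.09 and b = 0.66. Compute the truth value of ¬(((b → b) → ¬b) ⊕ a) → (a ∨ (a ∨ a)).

b → b = min(1, 1 − 0.66 + 0.66) = min(1, 1.00) = 1.00
¬b = 1 − 0.66 = 0.34
(b → b) → ¬b = min(1, 1 − 1.00 + 0.34) = min(1, 0.34) = 0.34
((b → b) → ¬b) ⊕ a = min(1, 0.34 + 0.09) = min(1, 0.43) = 0.43
¬(((b → b) → ¬b) ⊕ a) = 1 − 0.43 = 0.57
a ∨ a = max(0.09, 0.09) = 0.09
a ∨ (a ∨ a) = max(0.09, 0.09) = 0.09
¬(((b → b) → ¬b) ⊕ a) → (a ∨ (a ∨ a)) = min(1, 1 − 0.57 + 0.09) = min(1, 0.52) = 0.52

0.52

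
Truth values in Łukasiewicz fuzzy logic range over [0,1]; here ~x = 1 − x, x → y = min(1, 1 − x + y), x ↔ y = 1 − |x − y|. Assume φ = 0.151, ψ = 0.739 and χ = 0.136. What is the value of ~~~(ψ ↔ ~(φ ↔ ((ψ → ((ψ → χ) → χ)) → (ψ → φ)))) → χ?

ψ → χ = min(1, 1 − 0.739 + 0.136) = min(1, 0.397) = 0.397
(ψ → χ) → χ = min(1, 1 − 0.397 + 0.136) = min(1, 0.739) = 0.739
ψ → ((ψ → χ) → χ) = min(1, 1 − 0.739 + 0.739) = min(1, 1.000) = 1.000
ψ → φ = min(1, 1 − 0.739 + 0.151) = min(1, 0.412) = 0.412
(ψ → ((ψ → χ) → χ)) → (ψ → φ) = min(1, 1 − 1.000 + 0.412) = min(1, 0.412) = 0.412
φ ↔ ((ψ → ((ψ → χ) → χ)) → (ψ → φ)) = 1 − |0.151 − 0.412| = 1 − 0.261 = 0.739
~(φ ↔ ((ψ → ((ψ → χ) → χ)) → (ψ → φ))) = 1 − 0.739 = 0.261
ψ ↔ ~(φ ↔ ((ψ → ((ψ → χ) → χ)) → (ψ → φ))) = 1 − |0.739 − 0.261| = 1 − 0.478 = 0.522
~(ψ ↔ ~(φ ↔ ((ψ → ((ψ → χ) → χ)) → (ψ → φ)))) = 1 − 0.522 = 0.478
~~(ψ ↔ ~(φ ↔ ((ψ → ((ψ → χ) → χ)) → (ψ → φ)))) = 1 − 0.478 = 0.522
~~~(ψ ↔ ~(φ ↔ ((ψ → ((ψ → χ) → χ)) → (ψ → φ)))) = 1 − 0.522 = 0.478
~~~(ψ ↔ ~(φ ↔ ((ψ → ((ψ → χ) → χ)) → (ψ → φ)))) → χ = min(1, 1 − 0.478 + 0.136) = min(1, 0.658) = 0.658

0.658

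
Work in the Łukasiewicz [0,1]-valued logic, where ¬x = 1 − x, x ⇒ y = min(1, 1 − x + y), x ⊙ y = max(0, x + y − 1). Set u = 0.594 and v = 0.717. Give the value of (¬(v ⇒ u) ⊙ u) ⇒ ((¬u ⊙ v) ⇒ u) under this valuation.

1.000

v ⇒ u = min(1, 1 − 0.717 + 0.594) = min(1, 0.877) = 0.877
¬(v ⇒ u) = 1 − 0.877 = 0.123
¬(v ⇒ u) ⊙ u = max(0, 0.123 + 0.594 − 1) = max(0, -0.283) = 0.000
¬u = 1 − 0.594 = 0.406
¬u ⊙ v = max(0, 0.406 + 0.717 − 1) = max(0, 0.123) = 0.123
(¬u ⊙ v) ⇒ u = min(1, 1 − 0.123 + 0.594) = min(1, 1.471) = 1.000
(¬(v ⇒ u) ⊙ u) ⇒ ((¬u ⊙ v) ⇒ u) = min(1, 1 − 0.000 + 1.000) = min(1, 2.000) = 1.000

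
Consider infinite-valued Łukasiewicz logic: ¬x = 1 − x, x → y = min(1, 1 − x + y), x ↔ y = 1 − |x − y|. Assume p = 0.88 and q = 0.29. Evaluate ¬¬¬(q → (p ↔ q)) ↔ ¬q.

0.29

p ↔ q = 1 − |0.88 − 0.29| = 1 − 0.59 = 0.41
q → (p ↔ q) = min(1, 1 − 0.29 + 0.41) = min(1, 1.12) = 1.00
¬(q → (p ↔ q)) = 1 − 1.00 = 0.00
¬¬(q → (p ↔ q)) = 1 − 0.00 = 1.00
¬¬¬(q → (p ↔ q)) = 1 − 1.00 = 0.00
¬q = 1 − 0.29 = 0.71
¬¬¬(q → (p ↔ q)) ↔ ¬q = 1 − |0.00 − 0.71| = 1 − 0.71 = 0.29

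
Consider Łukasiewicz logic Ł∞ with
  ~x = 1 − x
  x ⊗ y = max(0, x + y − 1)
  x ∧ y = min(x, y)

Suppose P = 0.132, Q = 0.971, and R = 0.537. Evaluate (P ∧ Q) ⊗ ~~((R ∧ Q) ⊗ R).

P ∧ Q = min(0.132, 0.971) = 0.132
R ∧ Q = min(0.537, 0.971) = 0.537
(R ∧ Q) ⊗ R = max(0, 0.537 + 0.537 − 1) = max(0, 0.074) = 0.074
~((R ∧ Q) ⊗ R) = 1 − 0.074 = 0.926
~~((R ∧ Q) ⊗ R) = 1 − 0.926 = 0.074
(P ∧ Q) ⊗ ~~((R ∧ Q) ⊗ R) = max(0, 0.132 + 0.074 − 1) = max(0, -0.794) = 0.000

0.000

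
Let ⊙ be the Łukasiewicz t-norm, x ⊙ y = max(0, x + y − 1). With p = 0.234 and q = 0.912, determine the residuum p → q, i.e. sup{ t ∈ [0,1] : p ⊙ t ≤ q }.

The residuum of the Łukasiewicz t-norm gives the supremum: min(1, 1 − 0.234 + 0.912).
1 − 0.234 + 0.912 = 1.678, so t = min(1, 1.678) = 1.000.
Check: 0.234 ⊙ 1.000 = max(0, 0.234) = 0.234 ≤ 0.912.

1.000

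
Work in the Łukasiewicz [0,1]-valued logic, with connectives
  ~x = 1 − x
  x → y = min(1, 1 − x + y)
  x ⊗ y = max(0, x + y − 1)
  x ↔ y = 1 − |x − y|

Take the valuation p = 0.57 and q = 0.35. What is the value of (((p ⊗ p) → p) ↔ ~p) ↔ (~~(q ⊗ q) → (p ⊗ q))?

0.43

p ⊗ p = max(0, 0.57 + 0.57 − 1) = max(0, 0.14) = 0.14
(p ⊗ p) → p = min(1, 1 − 0.14 + 0.57) = min(1, 1.43) = 1.00
~p = 1 − 0.57 = 0.43
((p ⊗ p) → p) ↔ ~p = 1 − |1.00 − 0.43| = 1 − 0.57 = 0.43
q ⊗ q = max(0, 0.35 + 0.35 − 1) = max(0, -0.30) = 0.00
~(q ⊗ q) = 1 − 0.00 = 1.00
~~(q ⊗ q) = 1 − 1.00 = 0.00
p ⊗ q = max(0, 0.57 + 0.35 − 1) = max(0, -0.08) = 0.00
~~(q ⊗ q) → (p ⊗ q) = min(1, 1 − 0.00 + 0.00) = min(1, 1.00) = 1.00
(((p ⊗ p) → p) ↔ ~p) ↔ (~~(q ⊗ q) → (p ⊗ q)) = 1 − |0.43 − 1.00| = 1 − 0.57 = 0.43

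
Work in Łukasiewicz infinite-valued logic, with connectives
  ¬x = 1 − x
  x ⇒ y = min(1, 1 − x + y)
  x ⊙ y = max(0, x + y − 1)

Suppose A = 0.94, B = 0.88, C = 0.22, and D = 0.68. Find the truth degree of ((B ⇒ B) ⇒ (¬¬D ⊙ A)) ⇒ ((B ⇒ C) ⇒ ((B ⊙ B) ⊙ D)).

1.00

B ⇒ B = min(1, 1 − 0.88 + 0.88) = min(1, 1.00) = 1.00
¬D = 1 − 0.68 = 0.32
¬¬D = 1 − 0.32 = 0.68
¬¬D ⊙ A = max(0, 0.68 + 0.94 − 1) = max(0, 0.62) = 0.62
(B ⇒ B) ⇒ (¬¬D ⊙ A) = min(1, 1 − 1.00 + 0.62) = min(1, 0.62) = 0.62
B ⇒ C = min(1, 1 − 0.88 + 0.22) = min(1, 0.34) = 0.34
B ⊙ B = max(0, 0.88 + 0.88 − 1) = max(0, 0.76) = 0.76
(B ⊙ B) ⊙ D = max(0, 0.76 + 0.68 − 1) = max(0, 0.44) = 0.44
(B ⇒ C) ⇒ ((B ⊙ B) ⊙ D) = min(1, 1 − 0.34 + 0.44) = min(1, 1.10) = 1.00
((B ⇒ B) ⇒ (¬¬D ⊙ A)) ⇒ ((B ⇒ C) ⇒ ((B ⊙ B) ⊙ D)) = min(1, 1 − 0.62 + 1.00) = min(1, 1.38) = 1.00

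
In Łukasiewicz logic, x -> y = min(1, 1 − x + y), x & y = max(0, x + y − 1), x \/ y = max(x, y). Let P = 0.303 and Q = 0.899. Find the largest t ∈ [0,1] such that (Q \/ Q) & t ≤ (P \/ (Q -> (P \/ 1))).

Q \/ Q = max(0.899, 0.899) = 0.899
So the left factor is Q \/ Q = 0.899.
P \/ 1 = max(0.303, 1.000) = 1.000
Q -> (P \/ 1) = min(1, 1 − 0.899 + 1.000) = min(1, 1.101) = 1.000
P \/ (Q -> (P \/ 1)) = max(0.303, 1.000) = 1.000
So the right-hand bound is P \/ (Q -> (P \/ 1)) = 1.000.
The residuum of the Łukasiewicz t-norm gives the supremum: min(1, 1 − 0.899 + 1.000).
1 − 0.899 + 1.000 = 1.101, so t = min(1, 1.101) = 1.000.
Check: 0.899 & 1.000 = max(0, 0.899) = 0.899 ≤ 1.000.

1.000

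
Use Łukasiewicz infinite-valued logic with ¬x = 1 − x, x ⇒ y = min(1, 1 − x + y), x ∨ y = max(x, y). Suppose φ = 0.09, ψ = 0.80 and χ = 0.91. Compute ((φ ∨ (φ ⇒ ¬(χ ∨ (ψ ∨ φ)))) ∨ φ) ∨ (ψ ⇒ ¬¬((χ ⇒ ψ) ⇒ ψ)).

ψ ∨ φ = max(0.80, 0.09) = 0.80
χ ∨ (ψ ∨ φ) = max(0.91, 0.80) = 0.91
¬(χ ∨ (ψ ∨ φ)) = 1 − 0.91 = 0.09
φ ⇒ ¬(χ ∨ (ψ ∨ φ)) = min(1, 1 − 0.09 + 0.09) = min(1, 1.00) = 1.00
φ ∨ (φ ⇒ ¬(χ ∨ (ψ ∨ φ))) = max(0.09, 1.00) = 1.00
(φ ∨ (φ ⇒ ¬(χ ∨ (ψ ∨ φ)))) ∨ φ = max(1.00, 0.09) = 1.00
χ ⇒ ψ = min(1, 1 − 0.91 + 0.80) = min(1, 0.89) = 0.89
(χ ⇒ ψ) ⇒ ψ = min(1, 1 − 0.89 + 0.80) = min(1, 0.91) = 0.91
¬((χ ⇒ ψ) ⇒ ψ) = 1 − 0.91 = 0.09
¬¬((χ ⇒ ψ) ⇒ ψ) = 1 − 0.09 = 0.91
ψ ⇒ ¬¬((χ ⇒ ψ) ⇒ ψ) = min(1, 1 − 0.80 + 0.91) = min(1, 1.11) = 1.00
((φ ∨ (φ ⇒ ¬(χ ∨ (ψ ∨ φ)))) ∨ φ) ∨ (ψ ⇒ ¬¬((χ ⇒ ψ) ⇒ ψ)) = max(1.00, 1.00) = 1.00

1.00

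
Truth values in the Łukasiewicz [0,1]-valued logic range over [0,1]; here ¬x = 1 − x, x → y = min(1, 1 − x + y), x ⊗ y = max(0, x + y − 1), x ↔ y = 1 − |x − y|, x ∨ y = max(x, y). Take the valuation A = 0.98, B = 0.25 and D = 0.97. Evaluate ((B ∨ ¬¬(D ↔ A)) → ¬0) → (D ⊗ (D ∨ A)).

D ↔ A = 1 − |0.97 − 0.98| = 1 − 0.01 = 0.99
¬(D ↔ A) = 1 − 0.99 = 0.01
¬¬(D ↔ A) = 1 − 0.01 = 0.99
B ∨ ¬¬(D ↔ A) = max(0.25, 0.99) = 0.99
¬0 = 1 − 0.00 = 1.00
(B ∨ ¬¬(D ↔ A)) → ¬0 = min(1, 1 − 0.99 + 1.00) = min(1, 1.01) = 1.00
D ∨ A = max(0.97, 0.98) = 0.98
D ⊗ (D ∨ A) = max(0, 0.97 + 0.98 − 1) = max(0, 0.95) = 0.95
((B ∨ ¬¬(D ↔ A)) → ¬0) → (D ⊗ (D ∨ A)) = min(1, 1 − 1.00 + 0.95) = min(1, 0.95) = 0.95

0.95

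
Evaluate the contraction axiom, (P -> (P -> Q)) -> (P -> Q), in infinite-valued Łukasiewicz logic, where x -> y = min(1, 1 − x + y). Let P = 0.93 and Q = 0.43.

0.93

P -> Q = min(1, 1 − 0.93 + 0.43) = min(1, 0.50) = 0.50
P -> (P -> Q) = min(1, 1 − 0.93 + 0.50) = min(1, 0.57) = 0.57
(P -> (P -> Q)) -> (P -> Q) = min(1, 1 − 0.57 + 0.50) = min(1, 0.93) = 0.93
(The value 0.93 < 1 shows this instance is not satisfied; fails in Ł∞ (the t-norm is not idempotent).)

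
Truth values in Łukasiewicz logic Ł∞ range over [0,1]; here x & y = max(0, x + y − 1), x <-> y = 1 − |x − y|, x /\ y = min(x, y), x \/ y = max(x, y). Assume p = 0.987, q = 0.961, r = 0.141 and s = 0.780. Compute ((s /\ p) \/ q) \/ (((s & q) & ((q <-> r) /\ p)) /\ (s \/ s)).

s /\ p = min(0.780, 0.987) = 0.780
(s /\ p) \/ q = max(0.780, 0.961) = 0.961
s & q = max(0, 0.780 + 0.961 − 1) = max(0, 0.741) = 0.741
q <-> r = 1 − |0.961 − 0.141| = 1 − 0.820 = 0.180
(q <-> r) /\ p = min(0.180, 0.987) = 0.180
(s & q) & ((q <-> r) /\ p) = max(0, 0.741 + 0.180 − 1) = max(0, -0.079) = 0.000
s \/ s = max(0.780, 0.780) = 0.780
((s & q) & ((q <-> r) /\ p)) /\ (s \/ s) = min(0.000, 0.780) = 0.000
((s /\ p) \/ q) \/ (((s & q) & ((q <-> r) /\ p)) /\ (s \/ s)) = max(0.961, 0.000) = 0.961

0.961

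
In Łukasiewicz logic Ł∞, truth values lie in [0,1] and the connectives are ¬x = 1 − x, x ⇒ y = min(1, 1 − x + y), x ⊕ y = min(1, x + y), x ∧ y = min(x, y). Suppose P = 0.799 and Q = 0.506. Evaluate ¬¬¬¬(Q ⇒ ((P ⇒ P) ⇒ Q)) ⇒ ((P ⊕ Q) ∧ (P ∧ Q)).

P ⇒ P = min(1, 1 − 0.799 + 0.799) = min(1, 1.000) = 1.000
(P ⇒ P) ⇒ Q = min(1, 1 − 1.000 + 0.506) = min(1, 0.506) = 0.506
Q ⇒ ((P ⇒ P) ⇒ Q) = min(1, 1 − 0.506 + 0.506) = min(1, 1.000) = 1.000
¬(Q ⇒ ((P ⇒ P) ⇒ Q)) = 1 − 1.000 = 0.000
¬¬(Q ⇒ ((P ⇒ P) ⇒ Q)) = 1 − 0.000 = 1.000
¬¬¬(Q ⇒ ((P ⇒ P) ⇒ Q)) = 1 − 1.000 = 0.000
¬¬¬¬(Q ⇒ ((P ⇒ P) ⇒ Q)) = 1 − 0.000 = 1.000
P ⊕ Q = min(1, 0.799 + 0.506) = min(1, 1.305) = 1.000
P ∧ Q = min(0.799, 0.506) = 0.506
(P ⊕ Q) ∧ (P ∧ Q) = min(1.000, 0.506) = 0.506
¬¬¬¬(Q ⇒ ((P ⇒ P) ⇒ Q)) ⇒ ((P ⊕ Q) ∧ (P ∧ Q)) = min(1, 1 − 1.000 + 0.506) = min(1, 0.506) = 0.506

0.506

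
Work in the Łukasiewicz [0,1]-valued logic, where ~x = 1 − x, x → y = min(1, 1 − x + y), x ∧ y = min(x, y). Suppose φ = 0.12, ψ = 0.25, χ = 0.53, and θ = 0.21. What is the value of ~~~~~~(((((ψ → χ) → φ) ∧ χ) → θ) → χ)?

ψ → χ = min(1, 1 − 0.25 + 0.53) = min(1, 1.28) = 1.00
(ψ → χ) → φ = min(1, 1 − 1.00 + 0.12) = min(1, 0.12) = 0.12
((ψ → χ) → φ) ∧ χ = min(0.12, 0.53) = 0.12
(((ψ → χ) → φ) ∧ χ) → θ = min(1, 1 − 0.12 + 0.21) = min(1, 1.09) = 1.00
((((ψ → χ) → φ) ∧ χ) → θ) → χ = min(1, 1 − 1.00 + 0.53) = min(1, 0.53) = 0.53
~(((((ψ → χ) → φ) ∧ χ) → θ) → χ) = 1 − 0.53 = 0.47
~~(((((ψ → χ) → φ) ∧ χ) → θ) → χ) = 1 − 0.47 = 0.53
~~~(((((ψ → χ) → φ) ∧ χ) → θ) → χ) = 1 − 0.53 = 0.47
~~~~(((((ψ → χ) → φ) ∧ χ) → θ) → χ) = 1 − 0.47 = 0.53
~~~~~(((((ψ → χ) → φ) ∧ χ) → θ) → χ) = 1 − 0.53 = 0.47
~~~~~~(((((ψ → χ) → φ) ∧ χ) → θ) → χ) = 1 − 0.47 = 0.53

0.53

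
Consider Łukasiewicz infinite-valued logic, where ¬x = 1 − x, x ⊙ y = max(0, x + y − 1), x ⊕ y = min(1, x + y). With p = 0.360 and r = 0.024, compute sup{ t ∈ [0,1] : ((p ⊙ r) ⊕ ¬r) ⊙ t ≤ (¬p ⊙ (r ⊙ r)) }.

0.024

p ⊙ r = max(0, 0.360 + 0.024 − 1) = max(0, -0.616) = 0.000
¬r = 1 − 0.024 = 0.976
(p ⊙ r) ⊕ ¬r = min(1, 0.000 + 0.976) = min(1, 0.976) = 0.976
So the left factor is (p ⊙ r) ⊕ ¬r = 0.976.
¬p = 1 − 0.360 = 0.640
r ⊙ r = max(0, 0.024 + 0.024 − 1) = max(0, -0.952) = 0.000
¬p ⊙ (r ⊙ r) = max(0, 0.640 + 0.000 − 1) = max(0, -0.360) = 0.000
So the right-hand bound is ¬p ⊙ (r ⊙ r) = 0.000.
The residuum of the Łukasiewicz t-norm gives the supremum: min(1, 1 − 0.976 + 0.000).
1 − 0.976 + 0.000 = 0.024, so t = min(1, 0.024) = 0.024.
Check: 0.976 ⊙ 0.024 = max(0, 0.000) = 0.000 ≤ 0.000.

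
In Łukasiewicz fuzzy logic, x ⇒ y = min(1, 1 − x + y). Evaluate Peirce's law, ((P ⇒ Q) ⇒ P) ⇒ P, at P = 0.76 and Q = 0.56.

0.80

P ⇒ Q = min(1, 1 − 0.76 + 0.56) = min(1, 0.80) = 0.80
(P ⇒ Q) ⇒ P = min(1, 1 − 0.80 + 0.76) = min(1, 0.96) = 0.96
((P ⇒ Q) ⇒ P) ⇒ P = min(1, 1 − 0.96 + 0.76) = min(1, 0.80) = 0.80
(The value 0.80 < 1 shows this instance is not satisfied; not a Ł∞-tautology in general.)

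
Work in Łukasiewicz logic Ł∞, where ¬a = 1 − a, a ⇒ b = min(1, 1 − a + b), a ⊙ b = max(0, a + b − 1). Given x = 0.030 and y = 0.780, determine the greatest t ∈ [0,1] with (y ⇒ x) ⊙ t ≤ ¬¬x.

0.780

y ⇒ x = min(1, 1 − 0.780 + 0.030) = min(1, 0.250) = 0.250
So the left factor is y ⇒ x = 0.250.
¬x = 1 − 0.030 = 0.970
¬¬x = 1 − 0.970 = 0.030
So the right-hand bound is ¬¬x = 0.030.
The residuum of the Łukasiewicz t-norm gives the supremum: min(1, 1 − 0.250 + 0.030).
1 − 0.250 + 0.030 = 0.780, so t = min(1, 0.780) = 0.780.
Check: 0.250 ⊙ 0.780 = max(0, 0.030) = 0.030 ≤ 0.030.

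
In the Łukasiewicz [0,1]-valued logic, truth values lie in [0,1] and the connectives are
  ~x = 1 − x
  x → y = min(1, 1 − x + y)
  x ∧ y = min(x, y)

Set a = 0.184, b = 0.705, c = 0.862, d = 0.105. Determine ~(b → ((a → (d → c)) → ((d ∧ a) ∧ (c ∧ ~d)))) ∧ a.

d → c = min(1, 1 − 0.105 + 0.862) = min(1, 1.757) = 1.000
a → (d → c) = min(1, 1 − 0.184 + 1.000) = min(1, 1.816) = 1.000
d ∧ a = min(0.105, 0.184) = 0.105
~d = 1 − 0.105 = 0.895
c ∧ ~d = min(0.862, 0.895) = 0.862
(d ∧ a) ∧ (c ∧ ~d) = min(0.105, 0.862) = 0.105
(a → (d → c)) → ((d ∧ a) ∧ (c ∧ ~d)) = min(1, 1 − 1.000 + 0.105) = min(1, 0.105) = 0.105
b → ((a → (d → c)) → ((d ∧ a) ∧ (c ∧ ~d))) = min(1, 1 − 0.705 + 0.105) = min(1, 0.400) = 0.400
~(b → ((a → (d → c)) → ((d ∧ a) ∧ (c ∧ ~d)))) = 1 − 0.400 = 0.600
~(b → ((a → (d → c)) → ((d ∧ a) ∧ (c ∧ ~d)))) ∧ a = min(0.600, 0.184) = 0.184

0.184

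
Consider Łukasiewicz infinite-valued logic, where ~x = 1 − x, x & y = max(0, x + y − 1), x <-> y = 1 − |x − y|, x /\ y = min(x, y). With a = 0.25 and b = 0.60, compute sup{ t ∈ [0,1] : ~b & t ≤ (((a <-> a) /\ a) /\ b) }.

~b = 1 − 0.60 = 0.40
So the left factor is ~b = 0.40.
a <-> a = 1 − |0.25 − 0.25| = 1 − 0.00 = 1.00
(a <-> a) /\ a = min(1.00, 0.25) = 0.25
((a <-> a) /\ a) /\ b = min(0.25, 0.60) = 0.25
So the right-hand bound is ((a <-> a) /\ a) /\ b = 0.25.
The residuum of the Łukasiewicz t-norm gives the supremum: min(1, 1 − 0.40 + 0.25).
1 − 0.40 + 0.25 = 0.85, so t = min(1, 0.85) = 0.85.
Check: 0.40 & 0.85 = max(0, 0.25) = 0.25 ≤ 0.25.

0.85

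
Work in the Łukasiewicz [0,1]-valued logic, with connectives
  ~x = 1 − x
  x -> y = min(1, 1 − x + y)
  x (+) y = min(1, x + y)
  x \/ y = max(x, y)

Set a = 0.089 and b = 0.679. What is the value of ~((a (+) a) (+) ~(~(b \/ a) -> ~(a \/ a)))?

0.822

a (+) a = min(1, 0.089 + 0.089) = min(1, 0.178) = 0.178
b \/ a = max(0.679, 0.089) = 0.679
~(b \/ a) = 1 − 0.679 = 0.321
a \/ a = max(0.089, 0.089) = 0.089
~(a \/ a) = 1 − 0.089 = 0.911
~(b \/ a) -> ~(a \/ a) = min(1, 1 − 0.321 + 0.911) = min(1, 1.590) = 1.000
~(~(b \/ a) -> ~(a \/ a)) = 1 − 1.000 = 0.000
(a (+) a) (+) ~(~(b \/ a) -> ~(a \/ a)) = min(1, 0.178 + 0.000) = min(1, 0.178) = 0.178
~((a (+) a) (+) ~(~(b \/ a) -> ~(a \/ a))) = 1 − 0.178 = 0.822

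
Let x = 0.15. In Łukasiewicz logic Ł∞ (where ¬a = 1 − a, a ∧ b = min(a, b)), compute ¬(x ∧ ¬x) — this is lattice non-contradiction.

0.85

¬x = 1 − 0.15 = 0.85
x ∧ ¬x = min(0.15, 0.85) = 0.15
¬(x ∧ ¬x) = 1 − 0.15 = 0.85
(The value 0.85 < 1 shows this instance is not satisfied; not a Ł∞-tautology — its value is 1 − min(a, 1−a).)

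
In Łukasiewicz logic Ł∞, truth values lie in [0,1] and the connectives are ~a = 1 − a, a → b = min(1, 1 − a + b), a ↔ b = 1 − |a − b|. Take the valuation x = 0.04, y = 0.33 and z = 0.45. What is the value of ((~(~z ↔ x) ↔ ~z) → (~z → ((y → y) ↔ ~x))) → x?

0.04

~z = 1 − 0.45 = 0.55
~z ↔ x = 1 − |0.55 − 0.04| = 1 − 0.51 = 0.49
~(~z ↔ x) = 1 − 0.49 = 0.51
~(~z ↔ x) ↔ ~z = 1 − |0.51 − 0.55| = 1 − 0.04 = 0.96
y → y = min(1, 1 − 0.33 + 0.33) = min(1, 1.00) = 1.00
~x = 1 − 0.04 = 0.96
(y → y) ↔ ~x = 1 − |1.00 − 0.96| = 1 − 0.04 = 0.96
~z → ((y → y) ↔ ~x) = min(1, 1 − 0.55 + 0.96) = min(1, 1.41) = 1.00
(~(~z ↔ x) ↔ ~z) → (~z → ((y → y) ↔ ~x)) = min(1, 1 − 0.96 + 1.00) = min(1, 1.04) = 1.00
((~(~z ↔ x) ↔ ~z) → (~z → ((y → y) ↔ ~x))) → x = min(1, 1 − 1.00 + 0.04) = min(1, 0.04) = 0.04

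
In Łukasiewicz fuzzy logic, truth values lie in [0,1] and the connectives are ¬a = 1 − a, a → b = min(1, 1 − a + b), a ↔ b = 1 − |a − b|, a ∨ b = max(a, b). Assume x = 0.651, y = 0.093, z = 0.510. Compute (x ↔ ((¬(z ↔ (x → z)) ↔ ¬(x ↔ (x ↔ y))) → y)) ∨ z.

x → z = min(1, 1 − 0.651 + 0.510) = min(1, 0.859) = 0.859
z ↔ (x → z) = 1 − |0.510 − 0.859| = 1 − 0.349 = 0.651
¬(z ↔ (x → z)) = 1 − 0.651 = 0.349
x ↔ y = 1 − |0.651 − 0.093| = 1 − 0.558 = 0.442
x ↔ (x ↔ y) = 1 − |0.651 − 0.442| = 1 − 0.209 = 0.791
¬(x ↔ (x ↔ y)) = 1 − 0.791 = 0.209
¬(z ↔ (x → z)) ↔ ¬(x ↔ (x ↔ y)) = 1 − |0.349 − 0.209| = 1 − 0.140 = 0.860
(¬(z ↔ (x → z)) ↔ ¬(x ↔ (x ↔ y))) → y = min(1, 1 − 0.860 + 0.093) = min(1, 0.233) = 0.233
x ↔ ((¬(z ↔ (x → z)) ↔ ¬(x ↔ (x ↔ y))) → y) = 1 − |0.651 − 0.233| = 1 − 0.418 = 0.582
(x ↔ ((¬(z ↔ (x → z)) ↔ ¬(x ↔ (x ↔ y))) → y)) ∨ z = max(0.582, 0.510) = 0.582

0.582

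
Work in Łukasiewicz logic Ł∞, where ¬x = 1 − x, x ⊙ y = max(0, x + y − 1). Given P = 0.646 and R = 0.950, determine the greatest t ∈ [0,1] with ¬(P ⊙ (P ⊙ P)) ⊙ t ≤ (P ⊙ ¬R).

0.000

P ⊙ P = max(0, 0.646 + 0.646 − 1) = max(0, 0.292) = 0.292
P ⊙ (P ⊙ P) = max(0, 0.646 + 0.292 − 1) = max(0, -0.062) = 0.000
¬(P ⊙ (P ⊙ P)) = 1 − 0.000 = 1.000
So the left factor is ¬(P ⊙ (P ⊙ P)) = 1.000.
¬R = 1 − 0.950 = 0.050
P ⊙ ¬R = max(0, 0.646 + 0.050 − 1) = max(0, -0.304) = 0.000
So the right-hand bound is P ⊙ ¬R = 0.000.
The residuum of the Łukasiewicz t-norm gives the supremum: min(1, 1 − 1.000 + 0.000).
1 − 1.000 + 0.000 = 0.000, so t = min(1, 0.000) = 0.000.
Check: 1.000 ⊙ 0.000 = max(0, 0.000) = 0.000 ≤ 0.000.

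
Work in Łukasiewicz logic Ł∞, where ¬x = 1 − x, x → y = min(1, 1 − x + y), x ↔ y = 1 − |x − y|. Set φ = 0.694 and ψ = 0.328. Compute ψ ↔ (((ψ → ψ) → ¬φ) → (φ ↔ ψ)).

0.328

ψ → ψ = min(1, 1 − 0.328 + 0.328) = min(1, 1.000) = 1.000
¬φ = 1 − 0.694 = 0.306
(ψ → ψ) → ¬φ = min(1, 1 − 1.000 + 0.306) = min(1, 0.306) = 0.306
φ ↔ ψ = 1 − |0.694 − 0.328| = 1 − 0.366 = 0.634
((ψ → ψ) → ¬φ) → (φ ↔ ψ) = min(1, 1 − 0.306 + 0.634) = min(1, 1.328) = 1.000
ψ ↔ (((ψ → ψ) → ¬φ) → (φ ↔ ψ)) = 1 − |0.328 − 1.000| = 1 − 0.672 = 0.328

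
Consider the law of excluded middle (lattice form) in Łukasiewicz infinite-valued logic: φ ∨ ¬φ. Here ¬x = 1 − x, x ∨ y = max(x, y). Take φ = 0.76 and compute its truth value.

¬φ = 1 − 0.76 = 0.24
φ ∨ ¬φ = max(0.76, 0.24) = 0.76
(The value 0.76 < 1 shows this instance is not satisfied; not a Ł∞-tautology — its value is max(a, 1−a).)

0.76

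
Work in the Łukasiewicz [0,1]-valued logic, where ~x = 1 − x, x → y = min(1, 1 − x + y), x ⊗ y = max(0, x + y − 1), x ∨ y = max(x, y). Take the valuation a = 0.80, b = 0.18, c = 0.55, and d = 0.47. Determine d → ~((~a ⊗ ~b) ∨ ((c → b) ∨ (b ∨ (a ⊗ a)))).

~a = 1 − 0.80 = 0.20
~b = 1 − 0.18 = 0.82
~a ⊗ ~b = max(0, 0.20 + 0.82 − 1) = max(0, 0.02) = 0.02
c → b = min(1, 1 − 0.55 + 0.18) = min(1, 0.63) = 0.63
a ⊗ a = max(0, 0.80 + 0.80 − 1) = max(0, 0.60) = 0.60
b ∨ (a ⊗ a) = max(0.18, 0.60) = 0.60
(c → b) ∨ (b ∨ (a ⊗ a)) = max(0.63, 0.60) = 0.63
(~a ⊗ ~b) ∨ ((c → b) ∨ (b ∨ (a ⊗ a))) = max(0.02, 0.63) = 0.63
~((~a ⊗ ~b) ∨ ((c → b) ∨ (b ∨ (a ⊗ a)))) = 1 − 0.63 = 0.37
d → ~((~a ⊗ ~b) ∨ ((c → b) ∨ (b ∨ (a ⊗ a)))) = min(1, 1 − 0.47 + 0.37) = min(1, 0.90) = 0.90

0.90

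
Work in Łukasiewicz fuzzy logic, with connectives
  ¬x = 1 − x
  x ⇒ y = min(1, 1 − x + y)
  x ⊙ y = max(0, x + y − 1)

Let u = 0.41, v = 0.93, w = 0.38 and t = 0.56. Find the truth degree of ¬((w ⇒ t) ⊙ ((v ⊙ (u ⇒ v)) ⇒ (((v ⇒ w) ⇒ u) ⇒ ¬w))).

w ⇒ t = min(1, 1 − 0.38 + 0.56) = min(1, 1.18) = 1.00
u ⇒ v = min(1, 1 − 0.41 + 0.93) = min(1, 1.52) = 1.00
v ⊙ (u ⇒ v) = max(0, 0.93 + 1.00 − 1) = max(0, 0.93) = 0.93
v ⇒ w = min(1, 1 − 0.93 + 0.38) = min(1, 0.45) = 0.45
(v ⇒ w) ⇒ u = min(1, 1 − 0.45 + 0.41) = min(1, 0.96) = 0.96
¬w = 1 − 0.38 = 0.62
((v ⇒ w) ⇒ u) ⇒ ¬w = min(1, 1 − 0.96 + 0.62) = min(1, 0.66) = 0.66
(v ⊙ (u ⇒ v)) ⇒ (((v ⇒ w) ⇒ u) ⇒ ¬w) = min(1, 1 − 0.93 + 0.66) = min(1, 0.73) = 0.73
(w ⇒ t) ⊙ ((v ⊙ (u ⇒ v)) ⇒ (((v ⇒ w) ⇒ u) ⇒ ¬w)) = max(0, 1.00 + 0.73 − 1) = max(0, 0.73) = 0.73
¬((w ⇒ t) ⊙ ((v ⊙ (u ⇒ v)) ⇒ (((v ⇒ w) ⇒ u) ⇒ ¬w))) = 1 − 0.73 = 0.27

0.27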